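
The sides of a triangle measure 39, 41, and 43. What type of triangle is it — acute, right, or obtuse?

Compare the square of the longest side to the sum of squares of the other two: 39² + 41² = 3202 > 1849 = 43².

acute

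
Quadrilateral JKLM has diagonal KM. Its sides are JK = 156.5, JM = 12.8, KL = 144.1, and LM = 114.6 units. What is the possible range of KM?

From triangle JKM: |156.5 − 12.8| < KM < 156.5 + 12.8, i.e. 143.7 < KM < 169.3.
From triangle LKM: 29.5 < KM < 258.7.
Both must hold, so KM lies in the intersection.

143.7 < KM < 169.3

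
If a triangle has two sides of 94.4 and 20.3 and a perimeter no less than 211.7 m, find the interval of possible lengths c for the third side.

Triangle inequality alone gives 74.1 < c < 114.7.
The perimeter condition gives c ≥ 211.7 − 94.4 − 20.3 = 97.0.
Intersecting the two: 97.0 ≤ c < 114.7.

97.0 ≤ c < 114.7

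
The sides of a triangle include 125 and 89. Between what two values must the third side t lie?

36 < t < 214

By the triangle inequality, t must be less than 125 + 89 = 214 and greater than |125 − 89| = 36.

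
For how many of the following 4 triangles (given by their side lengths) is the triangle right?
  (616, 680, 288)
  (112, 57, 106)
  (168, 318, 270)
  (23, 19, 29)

2

(616,680,288): 288²+616² = 462400 = 680² → right
(112,57,106): 57²+106² = 14485 > 12544 = 112² → acute
(168,318,270): 168²+270² = 101124 = 318² → right
(23,19,29): 19²+23² = 890 > 841 = 29² → acute
2 of the 4 are right.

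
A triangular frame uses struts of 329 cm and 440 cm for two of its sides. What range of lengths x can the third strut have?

By the triangle inequality, x must be less than 329 + 440 = 769 and greater than |329 − 440| = 111.

111 < x < 769 (cm)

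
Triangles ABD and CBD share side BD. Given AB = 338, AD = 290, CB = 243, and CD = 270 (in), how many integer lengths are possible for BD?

From triangle ABD: 48 < BD < 628.
From triangle CBD: 27 < BD < 513.
Intersection: 48 < BD < 513, so integers 49 through 512: 464 values.

464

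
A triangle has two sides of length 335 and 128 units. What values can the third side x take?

207 < x < 463 (units)

By the triangle inequality, x must be less than 335 + 128 = 463 and greater than |335 − 128| = 207.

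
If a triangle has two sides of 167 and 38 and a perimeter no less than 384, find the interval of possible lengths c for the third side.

Triangle inequality alone gives 129 < c < 205.
The perimeter condition gives c ≥ 384 − 167 − 38 = 179.
Intersecting the two: 179 ≤ c < 205.

179 ≤ c < 205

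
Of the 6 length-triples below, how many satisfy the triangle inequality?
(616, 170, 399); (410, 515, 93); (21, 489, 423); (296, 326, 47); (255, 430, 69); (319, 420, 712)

2

(170,399,616): 170+399 ≤ 616 → not valid
(93,410,515): 93+410 ≤ 515 → not valid
(21,423,489): 21+423 ≤ 489 → not valid
(47,296,326): 47+296 > 326 → valid
(69,255,430): 69+255 ≤ 430 → not valid
(319,420,712): 319+420 > 712 → valid
2 of the 6 triples form a triangle.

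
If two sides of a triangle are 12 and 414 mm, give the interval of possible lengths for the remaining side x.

402 < x < 426 (mm)

By the triangle inequality, x must be less than 12 + 414 = 426 and greater than |12 − 414| = 402.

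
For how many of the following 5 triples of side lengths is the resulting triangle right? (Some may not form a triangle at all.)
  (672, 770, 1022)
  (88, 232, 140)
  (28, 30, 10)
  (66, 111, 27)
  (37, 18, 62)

1

(672,770,1022): 672²+770² = 1044484 = 1022² → right
(88,232,140): 88+140 ≤ 232, not a triangle
(28,30,10): 10²+28² = 884 < 900 = 30² → obtuse
(66,111,27): 27+66 ≤ 111, not a triangle
(37,18,62): 18+37 ≤ 62, not a triangle
1 of the 5 is right.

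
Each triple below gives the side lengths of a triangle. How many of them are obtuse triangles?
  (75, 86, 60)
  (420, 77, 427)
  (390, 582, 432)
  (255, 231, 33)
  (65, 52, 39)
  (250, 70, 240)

1

(75,86,60): 60²+75² = 9225 > 7396 = 86² → acute
(420,77,427): 77²+420² = 182329 = 427² → right
(390,582,432): 390²+432² = 338724 = 582² → right
(255,231,33): 33²+231² = 54450 < 65025 = 255² → obtuse
(65,52,39): 39²+52² = 4225 = 65² → right
(250,70,240): 70²+240² = 62500 = 250² → right
1 of the 6 is obtuse.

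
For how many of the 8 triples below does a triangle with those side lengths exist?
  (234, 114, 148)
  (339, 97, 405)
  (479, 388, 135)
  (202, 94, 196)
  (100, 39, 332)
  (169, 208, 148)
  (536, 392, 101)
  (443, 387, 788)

6

(114,148,234): 114+148 > 234 → valid
(97,339,405): 97+339 > 405 → valid
(135,388,479): 135+388 > 479 → valid
(94,196,202): 94+196 > 202 → valid
(39,100,332): 39+100 ≤ 332 → not valid
(148,169,208): 148+169 > 208 → valid
(101,392,536): 101+392 ≤ 536 → not valid
(387,443,788): 387+443 > 788 → valid
6 of the 8 triples form a triangle.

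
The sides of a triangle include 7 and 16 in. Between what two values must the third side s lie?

By the triangle inequality, s must be less than 7 + 16 = 23 and greater than |7 − 16| = 9.

9 < s < 23 (in)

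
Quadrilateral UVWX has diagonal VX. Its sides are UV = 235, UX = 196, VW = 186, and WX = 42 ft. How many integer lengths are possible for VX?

83

From triangle UVX: 39 < VX < 431.
From triangle WVX: 144 < VX < 228.
Intersection: 144 < VX < 228, so integers 145 through 227: 83 values.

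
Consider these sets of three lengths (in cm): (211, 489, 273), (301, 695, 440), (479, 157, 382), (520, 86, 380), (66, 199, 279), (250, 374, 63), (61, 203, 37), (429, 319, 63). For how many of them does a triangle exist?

(211,273,489): 211+273 ≤ 489 → not valid
(301,440,695): 301+440 > 695 → valid
(157,382,479): 157+382 > 479 → valid
(86,380,520): 86+380 ≤ 520 → not valid
(66,199,279): 66+199 ≤ 279 → not valid
(63,250,374): 63+250 ≤ 374 → not valid
(37,61,203): 37+61 ≤ 203 → not valid
(63,319,429): 63+319 ≤ 429 → not valid
2 of the 8 triples form a triangle.

2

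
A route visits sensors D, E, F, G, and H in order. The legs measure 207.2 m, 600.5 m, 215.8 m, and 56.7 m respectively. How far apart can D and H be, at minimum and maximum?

120.8 ≤ DH ≤ 1080.2 m

The maximum is all hops collinear in one direction: 207.2 + 600.5 + 215.8 + 56.7 = 1080.2.
The longest hop is 600.5; the others sum to 479.7. Folding the others back against it leaves at least 600.5 − 479.7 = 120.8.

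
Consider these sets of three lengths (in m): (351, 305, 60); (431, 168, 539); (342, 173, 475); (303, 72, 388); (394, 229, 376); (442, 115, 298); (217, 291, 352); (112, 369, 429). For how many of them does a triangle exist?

6

(60,305,351): 60+305 > 351 → valid
(168,431,539): 168+431 > 539 → valid
(173,342,475): 173+342 > 475 → valid
(72,303,388): 72+303 ≤ 388 → not valid
(229,376,394): 229+376 > 394 → valid
(115,298,442): 115+298 ≤ 442 → not valid
(217,291,352): 217+291 > 352 → valid
(112,369,429): 112+369 > 429 → valid
6 of the 8 triples form a triangle.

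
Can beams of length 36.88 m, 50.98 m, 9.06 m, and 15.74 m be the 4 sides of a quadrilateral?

Yes

A quadrilateral exists iff every side is shorter than the sum of the others — equivalently, the longest side is less than the sum of the rest.
Longest side 50.98 < 61.68 (sum of the remaining 3), so yes.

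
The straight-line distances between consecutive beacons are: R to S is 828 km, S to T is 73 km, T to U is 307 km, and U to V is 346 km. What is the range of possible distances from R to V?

102 ≤ RV ≤ 1554 km

The maximum is all hops collinear in one direction: 828 + 73 + 307 + 346 = 1554.
The longest hop is 828; the others sum to 726. Folding the others back against it leaves at least 828 − 726 = 102.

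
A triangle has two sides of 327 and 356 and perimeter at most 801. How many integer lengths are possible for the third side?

89

Triangle inequality: 29 < x < 683. Perimeter ≤ 801 gives x ≤ 801 − 327 − 356 = 118.
So 29 < x ≤ 118; integers 30 through 118: 89 values.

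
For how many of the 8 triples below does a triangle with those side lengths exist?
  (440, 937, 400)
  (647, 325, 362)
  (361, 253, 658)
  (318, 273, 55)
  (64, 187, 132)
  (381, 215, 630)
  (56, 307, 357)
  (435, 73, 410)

(400,440,937): 400+440 ≤ 937 → not valid
(325,362,647): 325+362 > 647 → valid
(253,361,658): 253+361 ≤ 658 → not valid
(55,273,318): 55+273 > 318 → valid
(64,132,187): 64+132 > 187 → valid
(215,381,630): 215+381 ≤ 630 → not valid
(56,307,357): 56+307 > 357 → valid
(73,410,435): 73+410 > 435 → valid
5 of the 8 triples form a triangle.

5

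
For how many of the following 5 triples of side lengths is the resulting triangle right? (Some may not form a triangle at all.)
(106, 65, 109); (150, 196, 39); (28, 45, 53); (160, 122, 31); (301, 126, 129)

(106,65,109): 65²+106² = 15461 > 11881 = 109² → acute
(150,196,39): 39+150 ≤ 196, not a triangle
(28,45,53): 28²+45² = 2809 = 53² → right
(160,122,31): 31+122 ≤ 160, not a triangle
(301,126,129): 126+129 ≤ 301, not a triangle
1 of the 5 is right.

1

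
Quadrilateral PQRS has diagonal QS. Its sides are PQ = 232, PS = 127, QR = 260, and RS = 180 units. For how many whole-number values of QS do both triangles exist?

From triangle PQS: 105 < QS < 359.
From triangle RQS: 80 < QS < 440.
Intersection: 105 < QS < 359, so integers 106 through 358: 253 values.

253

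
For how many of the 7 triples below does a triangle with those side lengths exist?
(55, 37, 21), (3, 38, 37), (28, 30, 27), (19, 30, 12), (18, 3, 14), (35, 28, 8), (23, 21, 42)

6

(21,37,55): 21+37 > 55 → valid
(3,37,38): 3+37 > 38 → valid
(27,28,30): 27+28 > 30 → valid
(12,19,30): 12+19 > 30 → valid
(3,14,18): 3+14 ≤ 18 → not valid
(8,28,35): 8+28 > 35 → valid
(21,23,42): 21+23 > 42 → valid
6 of the 7 triples form a triangle.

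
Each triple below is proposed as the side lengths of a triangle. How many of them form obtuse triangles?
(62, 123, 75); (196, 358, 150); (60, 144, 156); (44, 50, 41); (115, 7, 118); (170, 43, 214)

(62,123,75): 62²+75² = 9469 < 15129 = 123² → obtuse
(196,358,150): 150+196 ≤ 358, not a triangle
(60,144,156): 60²+144² = 24336 = 156² → right
(44,50,41): 41²+44² = 3617 > 2500 = 50² → acute
(115,7,118): 7²+115² = 13274 < 13924 = 118² → obtuse
(170,43,214): 43+170 ≤ 214, not a triangle
2 of the 6 are obtuse.

2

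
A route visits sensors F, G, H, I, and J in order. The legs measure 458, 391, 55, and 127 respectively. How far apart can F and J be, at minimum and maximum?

0 ≤ FJ ≤ 1031

The maximum is all hops collinear in one direction: 458 + 391 + 55 + 127 = 1031.
The longest hop is 458; the others sum to 573. Since 458 ≤ 573, the path can fold back on itself completely, so the minimum distance is 0.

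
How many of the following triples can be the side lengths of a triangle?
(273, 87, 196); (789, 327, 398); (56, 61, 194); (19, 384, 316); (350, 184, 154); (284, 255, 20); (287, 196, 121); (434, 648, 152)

2

(87,196,273): 87+196 > 273 → valid
(327,398,789): 327+398 ≤ 789 → not valid
(56,61,194): 56+61 ≤ 194 → not valid
(19,316,384): 19+316 ≤ 384 → not valid
(154,184,350): 154+184 ≤ 350 → not valid
(20,255,284): 20+255 ≤ 284 → not valid
(121,196,287): 121+196 > 287 → valid
(152,434,648): 152+434 ≤ 648 → not valid
2 of the 8 triples form a triangle.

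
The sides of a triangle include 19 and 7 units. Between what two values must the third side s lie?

By the triangle inequality, s must be less than 19 + 7 = 26 and greater than |19 − 7| = 12.

12 < s < 26 (units)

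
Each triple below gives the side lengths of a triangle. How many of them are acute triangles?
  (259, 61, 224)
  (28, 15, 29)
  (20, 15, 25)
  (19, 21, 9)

(259,61,224): 61²+224² = 53897 < 67081 = 259² → obtuse
(28,15,29): 15²+28² = 1009 > 841 = 29² → acute
(20,15,25): 15²+20² = 625 = 25² → right
(19,21,9): 9²+19² = 442 > 441 = 21² → acute
2 of the 4 are acute.

2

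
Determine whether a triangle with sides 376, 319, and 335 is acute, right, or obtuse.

acute

Compare the square of the longest side to the sum of squares of the other two: 319² + 335² = 213986 > 141376 = 376².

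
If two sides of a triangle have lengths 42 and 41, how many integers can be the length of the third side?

81

The third side lies in the open interval (1, 83).
Integers from 2 to 82 inclusive: 82 − 2 + 1 = 81.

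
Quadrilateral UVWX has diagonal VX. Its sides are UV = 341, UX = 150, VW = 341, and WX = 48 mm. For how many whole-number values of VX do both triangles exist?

95

From triangle UVX: 191 < VX < 491.
From triangle WVX: 293 < VX < 389.
Intersection: 293 < VX < 389, so integers 294 through 388: 95 values.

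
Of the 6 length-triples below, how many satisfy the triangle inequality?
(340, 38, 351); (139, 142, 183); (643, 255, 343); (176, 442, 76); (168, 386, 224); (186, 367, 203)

(38,340,351): 38+340 > 351 → valid
(139,142,183): 139+142 > 183 → valid
(255,343,643): 255+343 ≤ 643 → not valid
(76,176,442): 76+176 ≤ 442 → not valid
(168,224,386): 168+224 > 386 → valid
(186,203,367): 186+203 > 367 → valid
4 of the 6 triples form a triangle.

4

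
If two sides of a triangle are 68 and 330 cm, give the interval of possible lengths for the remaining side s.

262 < s < 398 (cm)

By the triangle inequality, s must be less than 68 + 330 = 398 and greater than |68 − 330| = 262.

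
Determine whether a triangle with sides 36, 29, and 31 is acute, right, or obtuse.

acute

Compare the square of the longest side to the sum of squares of the other two: 29² + 31² = 1802 > 1296 = 36².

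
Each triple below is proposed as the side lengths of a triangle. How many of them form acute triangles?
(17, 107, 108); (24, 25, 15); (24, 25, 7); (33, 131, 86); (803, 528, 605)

(17,107,108): 17²+107² = 11738 > 11664 = 108² → acute
(24,25,15): 15²+24² = 801 > 625 = 25² → acute
(24,25,7): 7²+24² = 625 = 25² → right
(33,131,86): 33+86 ≤ 131, not a triangle
(803,528,605): 528²+605² = 644809 = 803² → right
2 of the 5 are acute.

2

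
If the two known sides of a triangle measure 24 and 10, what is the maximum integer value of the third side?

The third side must be strictly less than 24 + 10 = 34.
The largest integer below 34 is 33.

33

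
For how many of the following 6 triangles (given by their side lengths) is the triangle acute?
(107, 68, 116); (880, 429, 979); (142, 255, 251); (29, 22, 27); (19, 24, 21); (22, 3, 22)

(107,68,116): 68²+107² = 16073 > 13456 = 116² → acute
(880,429,979): 429²+880² = 958441 = 979² → right
(142,255,251): 142²+251² = 83165 > 65025 = 255² → acute
(29,22,27): 22²+27² = 1213 > 841 = 29² → acute
(19,24,21): 19²+21² = 802 > 576 = 24² → acute
(22,3,22): 3²+22² = 493 > 484 = 22² → acute
5 of the 6 are acute.

5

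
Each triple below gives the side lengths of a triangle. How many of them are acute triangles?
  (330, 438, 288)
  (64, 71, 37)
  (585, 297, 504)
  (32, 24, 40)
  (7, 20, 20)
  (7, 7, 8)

3

(330,438,288): 288²+330² = 191844 = 438² → right
(64,71,37): 37²+64² = 5465 > 5041 = 71² → acute
(585,297,504): 297²+504² = 342225 = 585² → right
(32,24,40): 24²+32² = 1600 = 40² → right
(7,20,20): 7²+20² = 449 > 400 = 20² → acute
(7,7,8): 7²+7² = 98 > 64 = 8² → acute
3 of the 6 are acute.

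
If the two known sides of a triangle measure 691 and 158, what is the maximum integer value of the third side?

The third side must be strictly less than 691 + 158 = 849.
The largest integer below 849 is 848.

848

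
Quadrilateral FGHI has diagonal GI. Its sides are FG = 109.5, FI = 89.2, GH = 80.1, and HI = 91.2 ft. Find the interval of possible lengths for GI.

20.3 < GI < 171.3

From triangle FGI: |109.5 − 89.2| < GI < 109.5 + 89.2, i.e. 20.3 < GI < 198.7.
From triangle HGI: 11.1 < GI < 171.3.
Both must hold, so GI lies in the intersection.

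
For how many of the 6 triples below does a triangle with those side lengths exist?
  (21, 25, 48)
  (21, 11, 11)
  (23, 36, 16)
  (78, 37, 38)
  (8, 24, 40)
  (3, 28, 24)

2

(21,25,48): 21+25 ≤ 48 → not valid
(11,11,21): 11+11 > 21 → valid
(16,23,36): 16+23 > 36 → valid
(37,38,78): 37+38 ≤ 78 → not valid
(8,24,40): 8+24 ≤ 40 → not valid
(3,24,28): 3+24 ≤ 28 → not valid
2 of the 6 triples form a triangle.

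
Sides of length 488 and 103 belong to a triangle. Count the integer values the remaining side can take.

The third side lies in the open interval (385, 591).
Integers from 386 to 590 inclusive: 590 − 386 + 1 = 205.

205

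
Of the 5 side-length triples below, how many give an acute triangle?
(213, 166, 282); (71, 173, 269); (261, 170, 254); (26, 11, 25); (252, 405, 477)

(213,166,282): 166²+213² = 72925 < 79524 = 282² → obtuse
(71,173,269): 71+173 ≤ 269, not a triangle
(261,170,254): 170²+254² = 93416 > 68121 = 261² → acute
(26,11,25): 11²+25² = 746 > 676 = 26² → acute
(252,405,477): 252²+405² = 227529 = 477² → right
2 of the 5 are acute.

2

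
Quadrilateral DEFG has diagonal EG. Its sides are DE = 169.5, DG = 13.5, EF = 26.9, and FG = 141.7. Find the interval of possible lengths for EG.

156.0 < EG < 168.6

From triangle DEG: |169.5 − 13.5| < EG < 169.5 + 13.5, i.e. 156.0 < EG < 183.0.
From triangle FEG: 114.8 < EG < 168.6.
Both must hold, so EG lies in the intersection.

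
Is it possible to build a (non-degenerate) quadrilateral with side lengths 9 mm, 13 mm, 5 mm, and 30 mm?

No

For a quadrilateral, each side must be shorter than the sum of the others.
Here the longest side is 30, but the remaining 3 sides sum to only 27.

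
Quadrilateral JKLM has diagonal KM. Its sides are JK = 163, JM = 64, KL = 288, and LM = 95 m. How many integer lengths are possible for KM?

33

From triangle JKM: 99 < KM < 227.
From triangle LKM: 193 < KM < 383.
Intersection: 193 < KM < 227, so integers 194 through 226: 33 values.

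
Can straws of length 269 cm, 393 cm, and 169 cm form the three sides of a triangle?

The longest side is 393, and the other two sum to 438.
Since 438 > 393, the triangle inequality holds.

Yes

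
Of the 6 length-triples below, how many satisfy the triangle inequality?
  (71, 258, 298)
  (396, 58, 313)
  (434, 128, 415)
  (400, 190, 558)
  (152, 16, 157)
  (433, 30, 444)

5

(71,258,298): 71+258 > 298 → valid
(58,313,396): 58+313 ≤ 396 → not valid
(128,415,434): 128+415 > 434 → valid
(190,400,558): 190+400 > 558 → valid
(16,152,157): 16+152 > 157 → valid
(30,433,444): 30+433 > 444 → valid
5 of the 6 triples form a triangle.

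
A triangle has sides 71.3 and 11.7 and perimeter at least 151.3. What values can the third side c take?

68.3 ≤ c < 83.0

Triangle inequality alone gives 59.6 < c < 83.0.
The perimeter condition gives c ≥ 151.3 − 71.3 − 11.7 = 68.3.
Intersecting the two: 68.3 ≤ c < 83.0.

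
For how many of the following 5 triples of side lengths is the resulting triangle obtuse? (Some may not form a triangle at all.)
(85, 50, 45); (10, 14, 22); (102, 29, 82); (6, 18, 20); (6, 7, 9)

4

(85,50,45): 45²+50² = 4525 < 7225 = 85² → obtuse
(10,14,22): 10²+14² = 296 < 484 = 22² → obtuse
(102,29,82): 29²+82² = 7565 < 10404 = 102² → obtuse
(6,18,20): 6²+18² = 360 < 400 = 20² → obtuse
(6,7,9): 6²+7² = 85 > 81 = 9² → acute
4 of the 5 are obtuse.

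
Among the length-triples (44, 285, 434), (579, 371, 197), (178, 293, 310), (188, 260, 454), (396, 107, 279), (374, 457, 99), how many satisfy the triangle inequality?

(44,285,434): 44+285 ≤ 434 → not valid
(197,371,579): 197+371 ≤ 579 → not valid
(178,293,310): 178+293 > 310 → valid
(188,260,454): 188+260 ≤ 454 → not valid
(107,279,396): 107+279 ≤ 396 → not valid
(99,374,457): 99+374 > 457 → valid
2 of the 6 triples form a triangle.

2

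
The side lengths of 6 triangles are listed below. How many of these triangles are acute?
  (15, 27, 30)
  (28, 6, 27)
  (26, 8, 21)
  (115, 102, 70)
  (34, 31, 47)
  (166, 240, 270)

(15,27,30): 15²+27² = 954 > 900 = 30² → acute
(28,6,27): 6²+27² = 765 < 784 = 28² → obtuse
(26,8,21): 8²+21² = 505 < 676 = 26² → obtuse
(115,102,70): 70²+102² = 15304 > 13225 = 115² → acute
(34,31,47): 31²+34² = 2117 < 2209 = 47² → obtuse
(166,240,270): 166²+240² = 85156 > 72900 = 270² → acute
3 of the 6 are acute.

3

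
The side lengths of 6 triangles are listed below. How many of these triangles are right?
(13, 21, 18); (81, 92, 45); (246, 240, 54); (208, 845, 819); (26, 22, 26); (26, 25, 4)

(13,21,18): 13²+18² = 493 > 441 = 21² → acute
(81,92,45): 45²+81² = 8586 > 8464 = 92² → acute
(246,240,54): 54²+240² = 60516 = 246² → right
(208,845,819): 208²+819² = 714025 = 845² → right
(26,22,26): 22²+26² = 1160 > 676 = 26² → acute
(26,25,4): 4²+25² = 641 < 676 = 26² → obtuse
2 of the 6 are right.

2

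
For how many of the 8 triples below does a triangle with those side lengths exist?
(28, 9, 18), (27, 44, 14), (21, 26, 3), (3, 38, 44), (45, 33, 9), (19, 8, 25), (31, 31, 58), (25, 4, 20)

2

(9,18,28): 9+18 ≤ 28 → not valid
(14,27,44): 14+27 ≤ 44 → not valid
(3,21,26): 3+21 ≤ 26 → not valid
(3,38,44): 3+38 ≤ 44 → not valid
(9,33,45): 9+33 ≤ 45 → not valid
(8,19,25): 8+19 > 25 → valid
(31,31,58): 31+31 > 58 → valid
(4,20,25): 4+20 ≤ 25 → not valid
2 of the 8 triples form a triangle.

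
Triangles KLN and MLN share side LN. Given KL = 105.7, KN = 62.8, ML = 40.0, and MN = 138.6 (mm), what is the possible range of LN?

From triangle KLN: |105.7 − 62.8| < LN < 105.7 + 62.8, i.e. 42.9 < LN < 168.5.
From triangle MLN: 98.6 < LN < 178.6.
Both must hold, so LN lies in the intersection.

98.6 < LN < 168.5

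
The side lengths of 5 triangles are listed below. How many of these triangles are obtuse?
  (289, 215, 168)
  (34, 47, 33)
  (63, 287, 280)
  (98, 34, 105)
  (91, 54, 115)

3

(289,215,168): 168²+215² = 74449 < 83521 = 289² → obtuse
(34,47,33): 33²+34² = 2245 > 2209 = 47² → acute
(63,287,280): 63²+280² = 82369 = 287² → right
(98,34,105): 34²+98² = 10760 < 11025 = 105² → obtuse
(91,54,115): 54²+91² = 11197 < 13225 = 115² → obtuse
3 of the 5 are obtuse.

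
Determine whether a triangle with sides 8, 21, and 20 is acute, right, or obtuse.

Compare the square of the longest side to the sum of squares of the other two: 8² + 20² = 464 > 441 = 21².

acute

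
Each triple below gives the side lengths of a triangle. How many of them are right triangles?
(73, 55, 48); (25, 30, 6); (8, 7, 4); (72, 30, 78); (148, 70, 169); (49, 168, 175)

(73,55,48): 48²+55² = 5329 = 73² → right
(25,30,6): 6²+25² = 661 < 900 = 30² → obtuse
(8,7,4): 4²+7² = 65 > 64 = 8² → acute
(72,30,78): 30²+72² = 6084 = 78² → right
(148,70,169): 70²+148² = 26804 < 28561 = 169² → obtuse
(49,168,175): 49²+168² = 30625 = 175² → right
3 of the 6 are right.

3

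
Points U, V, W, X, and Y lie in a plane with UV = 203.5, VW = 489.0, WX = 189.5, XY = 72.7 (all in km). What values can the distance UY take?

The maximum is all hops collinear in one direction: 203.5 + 489.0 + 189.5 + 72.7 = 954.7.
The longest hop is 489.0; the others sum to 465.7. Folding the others back against it leaves at least 489.0 − 465.7 = 23.3.

23.3 ≤ UY ≤ 954.7 km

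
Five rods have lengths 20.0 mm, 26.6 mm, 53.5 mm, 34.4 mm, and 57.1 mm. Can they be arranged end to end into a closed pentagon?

Yes

A pentagon exists iff every side is shorter than the sum of the others — equivalently, the longest side is less than the sum of the rest.
Longest side 57.1 < 134.5 (sum of the remaining 4), so yes.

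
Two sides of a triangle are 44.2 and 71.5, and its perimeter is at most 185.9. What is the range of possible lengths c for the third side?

27.3 < c ≤ 70.2

Triangle inequality alone gives 27.3 < c < 115.7.
The perimeter condition gives c ≤ 185.9 − 44.2 − 71.5 = 70.2.
Intersecting the two: 27.3 < c ≤ 70.2.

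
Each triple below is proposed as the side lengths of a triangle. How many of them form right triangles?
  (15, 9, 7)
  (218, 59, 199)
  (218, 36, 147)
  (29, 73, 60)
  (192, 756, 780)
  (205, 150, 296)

(15,9,7): 7²+9² = 130 < 225 = 15² → obtuse
(218,59,199): 59²+199² = 43082 < 47524 = 218² → obtuse
(218,36,147): 36+147 ≤ 218, not a triangle
(29,73,60): 29²+60² = 4441 < 5329 = 73² → obtuse
(192,756,780): 192²+756² = 608400 = 780² → right
(205,150,296): 150²+205² = 64525 < 87616 = 296² → obtuse
1 of the 6 is right.

1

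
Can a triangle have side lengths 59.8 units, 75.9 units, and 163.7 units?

No

The longest side is 163.7, but the other two sum to only 135.7.
135.7 < 163.7, so the triangle inequality fails.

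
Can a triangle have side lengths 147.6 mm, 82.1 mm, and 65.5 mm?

The two shorter sides sum to 147.6, exactly equal to the longest side 147.6.
That gives only a degenerate (flat) triangle — the inequality must be strict.

No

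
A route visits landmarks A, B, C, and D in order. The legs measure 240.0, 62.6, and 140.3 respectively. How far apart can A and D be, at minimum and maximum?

The maximum is all hops collinear in one direction: 240.0 + 62.6 + 140.3 = 442.9.
The longest hop is 240.0; the others sum to 202.9. Folding the others back against it leaves at least 240.0 − 202.9 = 37.1.

37.1 ≤ AD ≤ 442.9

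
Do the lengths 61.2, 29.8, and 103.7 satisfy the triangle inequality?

No

The longest side is 103.7, but the other two sum to only 91.0.
91.0 < 103.7, so the triangle inequality fails.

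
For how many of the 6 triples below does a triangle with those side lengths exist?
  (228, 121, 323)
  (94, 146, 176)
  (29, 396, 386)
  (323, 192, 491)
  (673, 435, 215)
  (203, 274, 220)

(121,228,323): 121+228 > 323 → valid
(94,146,176): 94+146 > 176 → valid
(29,386,396): 29+386 > 396 → valid
(192,323,491): 192+323 > 491 → valid
(215,435,673): 215+435 ≤ 673 → not valid
(203,220,274): 203+220 > 274 → valid
5 of the 6 triples form a triangle.

5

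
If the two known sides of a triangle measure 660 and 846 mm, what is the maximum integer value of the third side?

1505

The third side must be strictly less than 660 + 846 = 1506.
The largest integer below 1506 is 1505.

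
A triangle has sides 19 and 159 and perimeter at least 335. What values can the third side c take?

157 ≤ c < 178

Triangle inequality alone gives 140 < c < 178.
The perimeter condition gives c ≥ 335 − 19 − 159 = 157.
Intersecting the two: 157 ≤ c < 178.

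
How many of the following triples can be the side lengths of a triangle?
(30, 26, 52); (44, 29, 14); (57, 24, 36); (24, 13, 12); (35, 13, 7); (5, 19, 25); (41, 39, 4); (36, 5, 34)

5

(26,30,52): 26+30 > 52 → valid
(14,29,44): 14+29 ≤ 44 → not valid
(24,36,57): 24+36 > 57 → valid
(12,13,24): 12+13 > 24 → valid
(7,13,35): 7+13 ≤ 35 → not valid
(5,19,25): 5+19 ≤ 25 → not valid
(4,39,41): 4+39 > 41 → valid
(5,34,36): 5+34 > 36 → valid
5 of the 8 triples form a triangle.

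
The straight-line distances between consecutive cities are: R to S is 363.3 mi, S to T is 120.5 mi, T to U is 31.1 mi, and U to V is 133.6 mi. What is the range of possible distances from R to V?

The maximum is all hops collinear in one direction: 363.3 + 120.5 + 31.1 + 133.6 = 648.5.
The longest hop is 363.3; the others sum to 285.2. Folding the others back against it leaves at least 363.3 − 285.2 = 78.1.

78.1 ≤ RV ≤ 648.5 mi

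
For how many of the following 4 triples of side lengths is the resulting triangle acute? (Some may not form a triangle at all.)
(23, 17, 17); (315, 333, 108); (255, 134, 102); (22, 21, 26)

2

(23,17,17): 17²+17² = 578 > 529 = 23² → acute
(315,333,108): 108²+315² = 110889 = 333² → right
(255,134,102): 102+134 ≤ 255, not a triangle
(22,21,26): 21²+22² = 925 > 676 = 26² → acute
2 of the 4 are acute.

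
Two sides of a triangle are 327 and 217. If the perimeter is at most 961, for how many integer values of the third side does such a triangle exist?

307

Triangle inequality: 110 < x < 544. Perimeter ≤ 961 gives x ≤ 961 − 327 − 217 = 417.
So 110 < x ≤ 417; integers 111 through 417: 307 values.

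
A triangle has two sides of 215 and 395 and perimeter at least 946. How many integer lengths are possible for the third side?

274

Triangle inequality: 180 < x < 610. Perimeter ≥ 946 gives x ≥ 946 − 215 − 395 = 336.
So 336 ≤ x < 610; integers 336 through 609: 274 values.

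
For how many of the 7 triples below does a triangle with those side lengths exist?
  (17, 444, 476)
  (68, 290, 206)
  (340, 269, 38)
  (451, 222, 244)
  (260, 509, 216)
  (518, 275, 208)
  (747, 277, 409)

(17,444,476): 17+444 ≤ 476 → not valid
(68,206,290): 68+206 ≤ 290 → not valid
(38,269,340): 38+269 ≤ 340 → not valid
(222,244,451): 222+244 > 451 → valid
(216,260,509): 216+260 ≤ 509 → not valid
(208,275,518): 208+275 ≤ 518 → not valid
(277,409,747): 277+409 ≤ 747 → not valid
1 of the 7 triples forms a triangle.

1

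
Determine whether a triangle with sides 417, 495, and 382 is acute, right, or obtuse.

Compare the square of the longest side to the sum of squares of the other two: 382² + 417² = 319813 > 245025 = 495².

acute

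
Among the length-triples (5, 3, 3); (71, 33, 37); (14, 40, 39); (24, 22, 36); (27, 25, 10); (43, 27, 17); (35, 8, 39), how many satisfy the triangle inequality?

(3,3,5): 3+3 > 5 → valid
(33,37,71): 33+37 ≤ 71 → not valid
(14,39,40): 14+39 > 40 → valid
(22,24,36): 22+24 > 36 → valid
(10,25,27): 10+25 > 27 → valid
(17,27,43): 17+27 > 43 → valid
(8,35,39): 8+35 > 39 → valid
6 of the 7 triples form a triangle.

6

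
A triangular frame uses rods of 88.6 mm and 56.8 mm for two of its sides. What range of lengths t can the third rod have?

By the triangle inequality, t must be less than 88.6 + 56.8 = 145.4 and greater than |88.6 − 56.8| = 31.8.

31.8 < t < 145.4 (mm)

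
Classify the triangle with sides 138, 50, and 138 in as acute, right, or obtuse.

acute

Compare the square of the longest side to the sum of squares of the other two: 50² + 138² = 21544 > 19044 = 138².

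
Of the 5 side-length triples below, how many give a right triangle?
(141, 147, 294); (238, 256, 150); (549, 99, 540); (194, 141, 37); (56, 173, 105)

1

(141,147,294): 141+147 ≤ 294, not a triangle
(238,256,150): 150²+238² = 79144 > 65536 = 256² → acute
(549,99,540): 99²+540² = 301401 = 549² → right
(194,141,37): 37+141 ≤ 194, not a triangle
(56,173,105): 56+105 ≤ 173, not a triangle
1 of the 5 is right.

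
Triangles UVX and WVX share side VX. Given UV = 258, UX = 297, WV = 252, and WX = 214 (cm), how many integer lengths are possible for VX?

426

From triangle UVX: 39 < VX < 555.
From triangle WVX: 38 < VX < 466.
Intersection: 39 < VX < 466, so integers 40 through 465: 426 values.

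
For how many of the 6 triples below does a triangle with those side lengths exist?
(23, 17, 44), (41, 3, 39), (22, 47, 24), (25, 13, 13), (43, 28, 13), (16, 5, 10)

(17,23,44): 17+23 ≤ 44 → not valid
(3,39,41): 3+39 > 41 → valid
(22,24,47): 22+24 ≤ 47 → not valid
(13,13,25): 13+13 > 25 → valid
(13,28,43): 13+28 ≤ 43 → not valid
(5,10,16): 5+10 ≤ 16 → not valid
2 of the 6 triples form a triangle.

2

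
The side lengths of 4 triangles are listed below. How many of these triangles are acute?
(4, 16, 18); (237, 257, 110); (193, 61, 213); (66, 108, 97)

2

(4,16,18): 4²+16² = 272 < 324 = 18² → obtuse
(237,257,110): 110²+237² = 68269 > 66049 = 257² → acute
(193,61,213): 61²+193² = 40970 < 45369 = 213² → obtuse
(66,108,97): 66²+97² = 13765 > 11664 = 108² → acute
2 of the 4 are acute.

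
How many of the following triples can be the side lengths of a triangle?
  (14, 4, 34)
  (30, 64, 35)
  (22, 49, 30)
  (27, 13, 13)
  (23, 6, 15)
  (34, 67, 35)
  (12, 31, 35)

4

(4,14,34): 4+14 ≤ 34 → not valid
(30,35,64): 30+35 > 64 → valid
(22,30,49): 22+30 > 49 → valid
(13,13,27): 13+13 ≤ 27 → not valid
(6,15,23): 6+15 ≤ 23 → not valid
(34,35,67): 34+35 > 67 → valid
(12,31,35): 12+31 > 35 → valid
4 of the 7 triples form a triangle.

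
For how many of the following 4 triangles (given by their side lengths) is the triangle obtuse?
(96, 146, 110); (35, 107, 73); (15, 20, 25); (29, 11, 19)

(96,146,110): 96²+110² = 21316 = 146² → right
(35,107,73): 35²+73² = 6554 < 11449 = 107² → obtuse
(15,20,25): 15²+20² = 625 = 25² → right
(29,11,19): 11²+19² = 482 < 841 = 29² → obtuse
2 of the 4 are obtuse.

2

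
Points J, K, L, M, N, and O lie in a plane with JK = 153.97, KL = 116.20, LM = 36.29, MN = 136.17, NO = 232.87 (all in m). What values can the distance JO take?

0 ≤ JO ≤ 675.50 m

The maximum is all hops collinear in one direction: 153.97 + 116.20 + 36.29 + 136.17 + 232.87 = 675.50.
The longest hop is 232.87; the others sum to 442.63. Since 232.87 ≤ 442.63, the path can fold back on itself completely, so the minimum distance is 0.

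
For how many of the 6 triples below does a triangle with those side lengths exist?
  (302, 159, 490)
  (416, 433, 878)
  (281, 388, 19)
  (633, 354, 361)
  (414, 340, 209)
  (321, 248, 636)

2

(159,302,490): 159+302 ≤ 490 → not valid
(416,433,878): 416+433 ≤ 878 → not valid
(19,281,388): 19+281 ≤ 388 → not valid
(354,361,633): 354+361 > 633 → valid
(209,340,414): 209+340 > 414 → valid
(248,321,636): 248+321 ≤ 636 → not valid
2 of the 6 triples form a triangle.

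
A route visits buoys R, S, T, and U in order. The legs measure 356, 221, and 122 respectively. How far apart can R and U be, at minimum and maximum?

13 ≤ RU ≤ 699

The maximum is all hops collinear in one direction: 356 + 221 + 122 = 699.
The longest hop is 356; the others sum to 343. Folding the others back against it leaves at least 356 − 343 = 13.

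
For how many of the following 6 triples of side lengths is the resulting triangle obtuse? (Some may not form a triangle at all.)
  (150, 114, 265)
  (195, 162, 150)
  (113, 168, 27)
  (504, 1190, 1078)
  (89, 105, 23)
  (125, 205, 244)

2

(150,114,265): 114+150 ≤ 265, not a triangle
(195,162,150): 150²+162² = 48744 > 38025 = 195² → acute
(113,168,27): 27+113 ≤ 168, not a triangle
(504,1190,1078): 504²+1078² = 1416100 = 1190² → right
(89,105,23): 23²+89² = 8450 < 11025 = 105² → obtuse
(125,205,244): 125²+205² = 57650 < 59536 = 244² → obtuse
2 of the 6 are obtuse.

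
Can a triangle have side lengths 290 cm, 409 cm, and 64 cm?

The longest side is 409, but the other two sum to only 354.
354 < 409, so the triangle inequality fails.

No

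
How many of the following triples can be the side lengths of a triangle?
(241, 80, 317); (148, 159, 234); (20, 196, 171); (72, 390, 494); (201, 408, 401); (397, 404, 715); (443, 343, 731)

(80,241,317): 80+241 > 317 → valid
(148,159,234): 148+159 > 234 → valid
(20,171,196): 20+171 ≤ 196 → not valid
(72,390,494): 72+390 ≤ 494 → not valid
(201,401,408): 201+401 > 408 → valid
(397,404,715): 397+404 > 715 → valid
(343,443,731): 343+443 > 731 → valid
5 of the 7 triples form a triangle.

5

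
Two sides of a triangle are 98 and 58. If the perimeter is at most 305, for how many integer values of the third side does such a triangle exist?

109

Triangle inequality: 40 < x < 156. Perimeter ≤ 305 gives x ≤ 305 − 98 − 58 = 149.
So 40 < x ≤ 149; integers 41 through 149: 109 values.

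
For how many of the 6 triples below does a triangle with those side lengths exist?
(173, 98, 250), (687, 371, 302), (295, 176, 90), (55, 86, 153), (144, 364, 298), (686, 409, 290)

(98,173,250): 98+173 > 250 → valid
(302,371,687): 302+371 ≤ 687 → not valid
(90,176,295): 90+176 ≤ 295 → not valid
(55,86,153): 55+86 ≤ 153 → not valid
(144,298,364): 144+298 > 364 → valid
(290,409,686): 290+409 > 686 → valid
3 of the 6 triples form a triangle.

3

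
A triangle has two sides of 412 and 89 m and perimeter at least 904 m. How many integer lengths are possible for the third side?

98

Triangle inequality: 323 < x < 501. Perimeter ≥ 904 gives x ≥ 904 − 412 − 89 = 403.
So 403 ≤ x < 501; integers 403 through 500: 98 values.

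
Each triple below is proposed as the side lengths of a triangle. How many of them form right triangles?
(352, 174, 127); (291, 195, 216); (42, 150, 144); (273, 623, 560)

3

(352,174,127): 127+174 ≤ 352, not a triangle
(291,195,216): 195²+216² = 84681 = 291² → right
(42,150,144): 42²+144² = 22500 = 150² → right
(273,623,560): 273²+560² = 388129 = 623² → right
3 of the 4 are right.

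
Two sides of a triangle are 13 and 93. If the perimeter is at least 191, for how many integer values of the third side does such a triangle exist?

Triangle inequality: 80 < x < 106. Perimeter ≥ 191 gives x ≥ 191 − 13 − 93 = 85.
So 85 ≤ x < 106; integers 85 through 105: 21 values.

21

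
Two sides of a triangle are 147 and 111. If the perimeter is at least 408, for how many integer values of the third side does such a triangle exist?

Triangle inequality: 36 < x < 258. Perimeter ≥ 408 gives x ≥ 408 − 147 − 111 = 150.
So 150 ≤ x < 258; integers 150 through 257: 108 values.

108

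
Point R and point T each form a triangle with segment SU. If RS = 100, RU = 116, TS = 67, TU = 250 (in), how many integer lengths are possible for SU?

From triangle RSU: 16 < SU < 216.
From triangle TSU: 183 < SU < 317.
Intersection: 183 < SU < 216, so integers 184 through 215: 32 values.

32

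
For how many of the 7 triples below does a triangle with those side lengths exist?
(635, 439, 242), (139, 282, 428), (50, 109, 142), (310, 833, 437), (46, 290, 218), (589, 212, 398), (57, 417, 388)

(242,439,635): 242+439 > 635 → valid
(139,282,428): 139+282 ≤ 428 → not valid
(50,109,142): 50+109 > 142 → valid
(310,437,833): 310+437 ≤ 833 → not valid
(46,218,290): 46+218 ≤ 290 → not valid
(212,398,589): 212+398 > 589 → valid
(57,388,417): 57+388 > 417 → valid
4 of the 7 triples form a triangle.

4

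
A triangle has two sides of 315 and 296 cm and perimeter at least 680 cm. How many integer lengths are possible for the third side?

542

Triangle inequality: 19 < x < 611. Perimeter ≥ 680 gives x ≥ 680 − 315 − 296 = 69.
So 69 ≤ x < 611; integers 69 through 610: 542 values.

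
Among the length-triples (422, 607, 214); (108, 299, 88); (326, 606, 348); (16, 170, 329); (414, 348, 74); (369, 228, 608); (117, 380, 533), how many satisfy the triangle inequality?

(214,422,607): 214+422 > 607 → valid
(88,108,299): 88+108 ≤ 299 → not valid
(326,348,606): 326+348 > 606 → valid
(16,170,329): 16+170 ≤ 329 → not valid
(74,348,414): 74+348 > 414 → valid
(228,369,608): 228+369 ≤ 608 → not valid
(117,380,533): 117+380 ≤ 533 → not valid
3 of the 7 triples form a triangle.

3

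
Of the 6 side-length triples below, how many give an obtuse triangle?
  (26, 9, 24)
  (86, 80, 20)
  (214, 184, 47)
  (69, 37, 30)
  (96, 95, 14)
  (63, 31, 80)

4

(26,9,24): 9²+24² = 657 < 676 = 26² → obtuse
(86,80,20): 20²+80² = 6800 < 7396 = 86² → obtuse
(214,184,47): 47²+184² = 36065 < 45796 = 214² → obtuse
(69,37,30): 30+37 ≤ 69, not a triangle
(96,95,14): 14²+95² = 9221 > 9216 = 96² → acute
(63,31,80): 31²+63² = 4930 < 6400 = 80² → obtuse
4 of the 6 are obtuse.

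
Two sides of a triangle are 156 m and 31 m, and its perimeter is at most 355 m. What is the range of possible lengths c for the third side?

Triangle inequality alone gives 125 < c < 187.
The perimeter condition gives c ≤ 355 − 156 − 31 = 168.
Intersecting the two: 125 < c ≤ 168.

125 < c ≤ 168 m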